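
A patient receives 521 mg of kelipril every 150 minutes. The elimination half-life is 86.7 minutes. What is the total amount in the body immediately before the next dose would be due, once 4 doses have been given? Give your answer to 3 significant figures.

The 4 doses were given 600, 450, 300, 150 minutes ago.
Total = 521·(1/2)^(600/86.7) + 521·(1/2)^(450/86.7) + 521·(1/2)^(300/86.7) + 521·(1/2)^(150/86.7)
      = 4.3012 + 14.269 + 47.338 + 157.05 ≈ 222.95 mg.

223 mg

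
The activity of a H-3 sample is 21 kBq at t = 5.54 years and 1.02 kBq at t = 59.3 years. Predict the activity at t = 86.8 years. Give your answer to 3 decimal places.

0.217 kBq

Over Δt = 59.3 − 5.54 = 53.76 years, the level fell by a factor of 21/1.02 ≈ 20.588.
n = log₂(20.588) ≈ 4.3637 half-lives, so t½ = 53.76/4.3637 ≈ 12.32 years.
From t = 59.3 to t = 86.8: 1.02 × (1/2)^((86.8−59.3)/12.32) ≈ 0.21709 kBq.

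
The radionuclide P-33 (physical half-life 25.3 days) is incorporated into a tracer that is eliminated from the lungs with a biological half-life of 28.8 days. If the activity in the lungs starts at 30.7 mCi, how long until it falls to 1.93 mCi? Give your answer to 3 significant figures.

1/t_eff = 1/t_phys + 1/t_biol = 1/25.3 + 1/28.8 = 0.074248 per day.
t_eff = 25.3 × 28.8 / (25.3 + 28.8) ≈ 13.468 days.
n = log₂(30.7/1.93) ≈ 3.9916; t = 3.9916 × 13.468 ≈ 53.76 days.

53.8 days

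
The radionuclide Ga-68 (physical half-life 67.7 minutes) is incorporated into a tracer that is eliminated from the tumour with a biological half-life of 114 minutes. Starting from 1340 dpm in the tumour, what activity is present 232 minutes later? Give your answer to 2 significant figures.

1/t_eff = 1/t_phys + 1/t_biol = 1/67.7 + 1/114 = 0.023543 per minute.
t_eff = 67.7 × 114 / (67.7 + 114) ≈ 42.476 minutes.
Remaining = 1340 × (1/2)^(232/42.476) = 1340 × (1/2)^5.462 ≈ 30.401 dpm.

30 dpm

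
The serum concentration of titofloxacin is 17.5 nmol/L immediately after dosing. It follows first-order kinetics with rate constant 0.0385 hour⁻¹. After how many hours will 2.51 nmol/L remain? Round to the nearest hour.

t½ = ln 2 / k = 0.69315 / 0.0385 ≈ 18.004 hours.
Fraction remaining = 2.51/17.5 ≈ 0.14343.
n = log₂(17.5/2.51) = ln(6.9721)/ln 2 ≈ 2.8016 half-lives.
t = n × t½ = 2.8016 × 18.004 ≈ 50.439 hours.

50 hours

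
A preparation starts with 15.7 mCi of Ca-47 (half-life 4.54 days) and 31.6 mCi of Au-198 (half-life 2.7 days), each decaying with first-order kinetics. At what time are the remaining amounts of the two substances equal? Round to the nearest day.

Set 15.7·(1/2)^(t/4.54) = 31.6·(1/2)^(t/2.7).
Taking log₂: log₂(15.7/31.6) = t·(1/4.54 − 1/2.7).
log₂(0.49684) = -1.0092; 1/4.54 − 1/2.7 = -0.15011.
t = -1.0092 / -0.15011 ≈ 6.723 days.

7 days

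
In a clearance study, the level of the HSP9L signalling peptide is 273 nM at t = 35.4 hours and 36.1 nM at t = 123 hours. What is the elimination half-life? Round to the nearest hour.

Over Δt = 123 − 35.4 = 87.6 hours, the level fell by a factor of 273/36.1 ≈ 7.5623.
n = log₂(7.5623) ≈ 2.9188 half-lives, so t½ = 87.6/2.9188 ≈ 30.012 hours.

30 hours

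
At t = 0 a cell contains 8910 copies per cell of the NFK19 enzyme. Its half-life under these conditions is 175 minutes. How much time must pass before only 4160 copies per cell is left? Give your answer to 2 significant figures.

190 minutes

Fraction remaining = 4160/8910 ≈ 0.46689.
n = log₂(8910/4160) = ln(2.1418)/ln 2 ≈ 1.0988 half-lives.
t = n × t½ = 1.0988 × 175 ≈ 192.3 minutes.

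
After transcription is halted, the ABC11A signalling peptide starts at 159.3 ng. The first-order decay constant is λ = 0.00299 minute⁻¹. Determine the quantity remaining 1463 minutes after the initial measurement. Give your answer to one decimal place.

t½ = ln 2 / λ = 0.69315 / 0.00299 ≈ 231.82 minutes.
Number of half-lives: n = 1463/231.82 ≈ 6.3109.
Remaining = 159.3 × (1/2)^6.3109 = 159.3 × 0.012596 ≈ 2.0066 ng.

2.0 ng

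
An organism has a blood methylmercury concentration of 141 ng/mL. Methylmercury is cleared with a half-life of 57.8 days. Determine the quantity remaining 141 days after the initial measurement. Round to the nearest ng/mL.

26 ng/mL

Number of half-lives: n = 141/57.8 ≈ 2.4394.
Remaining = 141 × (1/2)^2.4394 = 141 × 0.18435 ≈ 25.994 ng/mL.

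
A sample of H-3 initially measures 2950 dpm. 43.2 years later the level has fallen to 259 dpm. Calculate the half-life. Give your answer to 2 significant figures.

12 years

A/A₀ = 259/2950 ≈ 0.087797.
n = log₂(11.39) ≈ 3.5097 half-lives elapsed in 43.2 years.
t½ = 43.2/3.5097 ≈ 12.309 years.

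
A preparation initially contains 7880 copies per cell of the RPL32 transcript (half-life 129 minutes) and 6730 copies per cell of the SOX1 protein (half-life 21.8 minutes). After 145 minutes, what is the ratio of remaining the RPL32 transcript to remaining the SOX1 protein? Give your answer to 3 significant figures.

54.0

RPL32 transcript: 7880 × (1/2)^(145/129) = 7880 × (1/2)^1.124 ≈ 3615.4 copies per cell.
SOX1 protein: 6730 × (1/2)^(145/21.8) = 6730 × (1/2)^6.6514 ≈ 66.95 copies per cell.
Ratio ≈ 3615.4 / 66.95 ≈ 54.002.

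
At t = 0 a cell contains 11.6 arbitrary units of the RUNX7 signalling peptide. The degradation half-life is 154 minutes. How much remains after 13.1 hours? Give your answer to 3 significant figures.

0.337 arbitrary units

Convert the elapsed time: 13.1 hours = 786 minutes.
Number of half-lives: n = 786/154 ≈ 5.1039.
Remaining = 11.6 × (1/2)^5.1039 = 11.6 × 0.029079 ≈ 0.33731 arbitrary units.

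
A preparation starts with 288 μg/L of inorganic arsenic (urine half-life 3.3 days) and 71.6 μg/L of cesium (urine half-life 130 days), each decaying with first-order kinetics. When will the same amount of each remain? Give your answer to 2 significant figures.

6.8 days

Set 288·(1/2)^(t/3.3) = 71.6·(1/2)^(t/130).
Taking log₂: log₂(288/71.6) = t·(1/3.3 − 1/130).
log₂(4.0223) = 2.008; 1/3.3 − 1/130 = 0.29534.
t = 2.008 / 0.29534 ≈ 6.7991 days.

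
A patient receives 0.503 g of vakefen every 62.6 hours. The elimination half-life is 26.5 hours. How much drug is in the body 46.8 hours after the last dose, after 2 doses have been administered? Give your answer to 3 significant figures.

The 2 doses were given 109.4, 46.8 hours ago.
Total = 0.503·(1/2)^(109.4/26.5) + 0.503·(1/2)^(46.8/26.5)
      = 0.028762 + 0.14789 ≈ 0.17665 g.

0.177 g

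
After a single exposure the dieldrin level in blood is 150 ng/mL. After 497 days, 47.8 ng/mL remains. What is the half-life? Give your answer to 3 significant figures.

A/A₀ = 47.8/150 ≈ 0.31867.
n = log₂(3.1381) ≈ 1.6499 half-lives elapsed in 497 days.
t½ = 497/1.6499 ≈ 301.23 days.

301 days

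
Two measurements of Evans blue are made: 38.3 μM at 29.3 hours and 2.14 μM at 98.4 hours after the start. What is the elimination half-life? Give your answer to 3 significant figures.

16.6 hours

Over Δt = 98.4 − 29.3 = 69.1 hours, the level fell by a factor of 38.3/2.14 ≈ 17.897.
n = log₂(17.897) ≈ 4.1617 half-lives, so t½ = 69.1/4.1617 ≈ 16.604 hours.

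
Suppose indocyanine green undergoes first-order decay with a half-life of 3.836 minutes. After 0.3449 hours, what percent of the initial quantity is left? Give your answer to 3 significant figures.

2.38%

0.3449 hours = 20.694 minutes.
n = 20.694/3.836 ≈ 5.3947 half-lives.
Fraction remaining = (1/2)^5.3947 ≈ 0.023771, i.e. 2.3771%.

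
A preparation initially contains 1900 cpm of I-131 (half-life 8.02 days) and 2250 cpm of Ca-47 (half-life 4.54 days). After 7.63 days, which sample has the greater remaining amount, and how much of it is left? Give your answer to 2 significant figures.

I-131: 1900 × (1/2)^0.95137 ≈ 982.57 cpm.
Ca-47: 2250 × (1/2)^1.6806 ≈ 701.89 cpm.
I-131 has more remaining, at ≈ 982.57 cpm.

I-131, 980 cpm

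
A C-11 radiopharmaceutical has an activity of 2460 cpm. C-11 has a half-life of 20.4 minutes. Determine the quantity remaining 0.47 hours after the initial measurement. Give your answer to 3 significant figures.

Convert the elapsed time: 0.47 hours = 28.2 minutes.
Number of half-lives: n = 28.2/20.4 ≈ 1.3824.
Remaining = 2460 × (1/2)^1.3824 = 2460 × 0.38359 ≈ 943.64 cpm.

944 cpm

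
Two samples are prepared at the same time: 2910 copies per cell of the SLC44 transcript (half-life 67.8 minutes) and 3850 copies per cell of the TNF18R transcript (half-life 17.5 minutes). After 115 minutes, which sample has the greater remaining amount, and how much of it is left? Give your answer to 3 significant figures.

SLC44 transcript, 898 copies per cell

SLC44 transcript: 2910 × (1/2)^1.6962 ≈ 898.04 copies per cell.
TNF18R transcript: 3850 × (1/2)^6.5714 ≈ 40.482 copies per cell.
SLC44 transcript has more remaining, at ≈ 898.04 copies per cell.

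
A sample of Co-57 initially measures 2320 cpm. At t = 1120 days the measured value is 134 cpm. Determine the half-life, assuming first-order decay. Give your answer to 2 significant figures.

270 days

A/A₀ = 134/2320 ≈ 0.057759.
n = log₂(17.313) ≈ 4.1138 half-lives elapsed in 1120 days.
t½ = 1120/4.1138 ≈ 272.25 days.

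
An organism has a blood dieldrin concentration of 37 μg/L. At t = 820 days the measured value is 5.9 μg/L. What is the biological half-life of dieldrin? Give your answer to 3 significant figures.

A/A₀ = 5.9/37 ≈ 0.15946.
n = log₂(6.2712) ≈ 2.6487 half-lives elapsed in 820 days.
t½ = 820/2.6487 ≈ 309.58 days.

310 days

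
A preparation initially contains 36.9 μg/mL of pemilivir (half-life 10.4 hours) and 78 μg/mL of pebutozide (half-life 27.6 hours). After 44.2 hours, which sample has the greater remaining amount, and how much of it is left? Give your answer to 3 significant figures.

pebutozide, 25.7 μg/mL

pemilivir: 36.9 × (1/2)^4.25 ≈ 1.9393 μg/mL.
pebutozide: 78 × (1/2)^1.6014 ≈ 25.705 μg/mL.
Pebutozide has more remaining, at ≈ 25.705 μg/mL.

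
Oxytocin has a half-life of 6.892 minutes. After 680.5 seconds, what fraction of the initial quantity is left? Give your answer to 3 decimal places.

680.5 seconds = 11.3417 minutes.
n = 11.3417/6.892 ≈ 1.6456 half-lives.
Fraction remaining = (1/2)^1.6456 ≈ 0.31961.

0.320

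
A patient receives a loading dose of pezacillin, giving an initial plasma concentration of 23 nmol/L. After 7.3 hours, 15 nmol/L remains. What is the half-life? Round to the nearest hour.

A/A₀ = 15/23 ≈ 0.65217.
n = log₂(1.5333) ≈ 0.61667 half-lives elapsed in 7.3 hours.
t½ = 7.3/0.61667 ≈ 11.838 hours.

12 hours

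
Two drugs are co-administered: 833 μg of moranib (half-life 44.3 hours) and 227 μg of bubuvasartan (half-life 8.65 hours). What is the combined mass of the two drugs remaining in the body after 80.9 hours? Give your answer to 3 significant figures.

moranib: 833 × (1/2)^(80.9/44.3) = 833 × (1/2)^1.8262 ≈ 234.91 μg.
bubuvasartan: 227 × (1/2)^(80.9/8.65) = 227 × (1/2)^9.3526 ≈ 0.34723 μg.
Total = 234.91 + 0.34723 ≈ 235.26 μg.

235 μg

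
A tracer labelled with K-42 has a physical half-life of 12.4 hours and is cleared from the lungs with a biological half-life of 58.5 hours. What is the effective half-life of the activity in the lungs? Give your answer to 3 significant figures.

10.2 hours

1/t_eff = 1/t_phys + 1/t_biol = 1/12.4 + 1/58.5 = 0.097739 per hour.
t_eff = 12.4 × 58.5 / (12.4 + 58.5) ≈ 10.231 hours.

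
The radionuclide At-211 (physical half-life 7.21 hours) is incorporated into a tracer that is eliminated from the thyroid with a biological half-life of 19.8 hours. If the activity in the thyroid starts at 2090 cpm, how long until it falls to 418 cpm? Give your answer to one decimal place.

12.3 hours

1/t_eff = 1/t_phys + 1/t_biol = 1/7.21 + 1/19.8 = 0.1892 per hour.
t_eff = 7.21 × 19.8 / (7.21 + 19.8) ≈ 5.2854 hours.
n = log₂(2090/418) ≈ 2.3219; t = 2.3219 × 5.2854 ≈ 12.272 hours.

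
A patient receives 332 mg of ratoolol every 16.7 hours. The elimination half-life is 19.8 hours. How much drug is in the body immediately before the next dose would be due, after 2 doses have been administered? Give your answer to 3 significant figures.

The 2 doses were given 33.4, 16.7 hours ago.
Total = 332·(1/2)^(33.4/19.8) + 332·(1/2)^(16.7/19.8)
      = 103.12 + 185.03 ≈ 288.15 mg.

288 mg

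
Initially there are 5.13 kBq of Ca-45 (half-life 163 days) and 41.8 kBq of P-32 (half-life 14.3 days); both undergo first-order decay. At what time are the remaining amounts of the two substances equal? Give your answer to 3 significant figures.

47.4 days

Set 5.13·(1/2)^(t/163) = 41.8·(1/2)^(t/14.3).
Taking log₂: log₂(5.13/41.8) = t·(1/163 − 1/14.3).
log₂(0.12273) = -3.0265; 1/163 − 1/14.3 = -0.063795.
t = -3.0265 / -0.063795 ≈ 47.441 days.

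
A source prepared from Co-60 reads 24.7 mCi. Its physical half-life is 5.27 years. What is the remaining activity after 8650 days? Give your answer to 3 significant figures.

1.09 mCi

Convert the elapsed time: 8650 days = 23.6986 years.
Number of half-lives: n = 23.6986/5.27 ≈ 4.4969.
Remaining = 24.7 × (1/2)^4.4969 = 24.7 × 0.044289 ≈ 1.0939 mCi.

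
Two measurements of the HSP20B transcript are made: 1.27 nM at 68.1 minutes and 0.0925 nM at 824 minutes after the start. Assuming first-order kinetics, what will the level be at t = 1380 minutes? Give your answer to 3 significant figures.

0.0135 nM

Over Δt = 824 − 68.1 = 755.9 minutes, the level fell by a factor of 1.27/0.0925 ≈ 13.73.
n = log₂(13.73) ≈ 3.7792 half-lives, so t½ = 755.9/3.7792 ≈ 200.01 minutes.
From t = 824 to t = 1380: 0.0925 × (1/2)^((1380−824)/200.01) ≈ 0.013469 nM.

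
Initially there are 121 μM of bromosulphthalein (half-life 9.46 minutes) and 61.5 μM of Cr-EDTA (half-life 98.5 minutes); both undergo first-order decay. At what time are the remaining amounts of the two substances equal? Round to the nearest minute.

Set 121·(1/2)^(t/9.46) = 61.5·(1/2)^(t/98.5).
Taking log₂: log₂(121/61.5) = t·(1/9.46 − 1/98.5).
log₂(1.9675) = 0.97635; 1/9.46 − 1/98.5 = 0.095556.
t = 0.97635 / 0.095556 ≈ 10.218 minutes.

10 minutes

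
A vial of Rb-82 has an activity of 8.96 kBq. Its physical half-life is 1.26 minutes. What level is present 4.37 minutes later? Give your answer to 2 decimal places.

Number of half-lives: n = 4.37/1.26 ≈ 3.4683.
Remaining = 8.96 × (1/2)^3.4683 = 8.96 × 0.090355 ≈ 0.80958 kBq.

0.81 kBq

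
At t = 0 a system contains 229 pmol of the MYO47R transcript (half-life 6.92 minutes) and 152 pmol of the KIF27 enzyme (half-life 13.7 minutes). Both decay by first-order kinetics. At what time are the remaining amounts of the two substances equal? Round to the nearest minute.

8 minutes

Set 229·(1/2)^(t/6.92) = 152·(1/2)^(t/13.7).
Taking log₂: log₂(229/152) = t·(1/6.92 − 1/13.7).
log₂(1.5066) = 0.59128; 1/6.92 − 1/13.7 = 0.071516.
t = 0.59128 / 0.071516 ≈ 8.2678 minutes.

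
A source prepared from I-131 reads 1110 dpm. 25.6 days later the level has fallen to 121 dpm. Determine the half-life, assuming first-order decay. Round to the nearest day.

A/A₀ = 121/1110 ≈ 0.10901.
n = log₂(9.1736) ≈ 3.1975 half-lives elapsed in 25.6 days.
t½ = 25.6/3.1975 ≈ 8.0063 days.

8 days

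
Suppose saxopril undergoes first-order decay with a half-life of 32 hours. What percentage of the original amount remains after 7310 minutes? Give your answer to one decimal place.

7310 minutes = 121.833 hours.
n = 121.833/32 ≈ 3.8073 half-lives.
Fraction remaining = (1/2)^3.8073 ≈ 0.071432, i.e. 7.1432%.

7.1%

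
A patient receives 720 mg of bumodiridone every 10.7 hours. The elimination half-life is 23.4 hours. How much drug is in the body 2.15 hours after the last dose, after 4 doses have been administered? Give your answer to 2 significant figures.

The 4 doses were given 34.25, 23.55, 12.85, 2.15 hours ago.
Total = 720·(1/2)^(34.25/23.4) + 720·(1/2)^(23.55/23.4) + 720·(1/2)^(12.85/23.4) + 720·(1/2)^(2.15/23.4)
      = 261.05 + 358.4 + 492.07 + 675.58 ≈ 1787.1 mg.

1800 mg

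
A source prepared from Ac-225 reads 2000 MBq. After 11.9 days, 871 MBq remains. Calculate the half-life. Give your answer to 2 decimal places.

9.92 days

A/A₀ = 871/2000 ≈ 0.4355.
n = log₂(2.2962) ≈ 1.1993 half-lives elapsed in 11.9 days.
t½ = 11.9/1.1993 ≈ 9.9228 days.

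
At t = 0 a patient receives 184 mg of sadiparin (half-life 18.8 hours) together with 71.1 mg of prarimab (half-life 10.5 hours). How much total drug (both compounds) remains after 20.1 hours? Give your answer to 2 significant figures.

sadiparin: 184 × (1/2)^(20.1/18.8) = 184 × (1/2)^1.0691 ≈ 87.694 mg.
prarimab: 71.1 × (1/2)^(20.1/10.5) = 71.1 × (1/2)^1.9143 ≈ 18.863 mg.
Total = 87.694 + 18.863 ≈ 106.56 mg.

110 mg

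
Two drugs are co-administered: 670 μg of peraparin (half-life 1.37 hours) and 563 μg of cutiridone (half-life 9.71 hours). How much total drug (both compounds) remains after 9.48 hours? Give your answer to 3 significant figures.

peraparin: 670 × (1/2)^(9.48/1.37) = 670 × (1/2)^6.9197 ≈ 5.5339 μg.
cutiridone: 563 × (1/2)^(9.48/9.71) = 563 × (1/2)^0.97631 ≈ 286.16 μg.
Total = 5.5339 + 286.16 ≈ 291.69 μg.

292 μg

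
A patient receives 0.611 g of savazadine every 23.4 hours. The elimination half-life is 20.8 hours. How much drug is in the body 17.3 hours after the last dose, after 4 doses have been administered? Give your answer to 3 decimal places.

The 4 doses were given 87.5, 64.1, 40.7, 17.3 hours ago.
Total = 0.611·(1/2)^(87.5/20.8) + 0.611·(1/2)^(64.1/20.8) + 0.611·(1/2)^(40.7/20.8) + 0.611·(1/2)^(17.3/20.8)
      = 0.033089 + 0.072169 + 0.1574 + 0.34329 ≈ 0.60595 g.

0.606 g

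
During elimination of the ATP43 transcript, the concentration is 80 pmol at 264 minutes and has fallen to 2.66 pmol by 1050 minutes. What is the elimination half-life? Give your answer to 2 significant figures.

Over Δt = 1050 − 264 = 786 minutes, the level fell by a factor of 80/2.66 ≈ 30.075.
n = log₂(30.075) ≈ 4.9105 half-lives, so t½ = 786/4.9105 ≈ 160.07 minutes.

160 minutes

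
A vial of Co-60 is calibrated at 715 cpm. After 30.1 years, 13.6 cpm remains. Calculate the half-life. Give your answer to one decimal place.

5.3 years

A/A₀ = 13.6/715 ≈ 0.019021.
n = log₂(52.574) ≈ 5.7163 half-lives elapsed in 30.1 years.
t½ = 30.1/5.7163 ≈ 5.2657 years.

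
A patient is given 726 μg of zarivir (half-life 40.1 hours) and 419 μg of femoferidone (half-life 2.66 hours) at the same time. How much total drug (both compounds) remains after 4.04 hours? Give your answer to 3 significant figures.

823 μg

zarivir: 726 × (1/2)^(4.04/40.1) = 726 × (1/2)^0.10075 ≈ 677.03 μg.
femoferidone: 419 × (1/2)^(4.04/2.66) = 419 × (1/2)^1.5188 ≈ 146.22 μg.
Total = 677.03 + 146.22 ≈ 823.25 μg.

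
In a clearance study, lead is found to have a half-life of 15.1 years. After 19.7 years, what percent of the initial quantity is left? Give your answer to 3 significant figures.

n = 19.7/15.1 ≈ 1.3046 half-lives.
Fraction remaining = (1/2)^1.3046 ≈ 0.40482, i.e. 40.482%.

40.5%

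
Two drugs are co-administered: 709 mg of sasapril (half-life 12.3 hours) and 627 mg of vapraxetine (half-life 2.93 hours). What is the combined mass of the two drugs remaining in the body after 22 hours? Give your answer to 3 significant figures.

209 mg

sasapril: 709 × (1/2)^(22/12.3) = 709 × (1/2)^1.7886 ≈ 205.22 mg.
vapraxetine: 627 × (1/2)^(22/2.93) = 627 × (1/2)^7.5085 ≈ 3.4433 mg.
Total = 205.22 + 3.4433 ≈ 208.66 mg.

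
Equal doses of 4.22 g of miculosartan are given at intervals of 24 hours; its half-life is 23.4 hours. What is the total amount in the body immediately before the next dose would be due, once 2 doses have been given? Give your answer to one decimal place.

3.1 g

The 2 doses were given 48, 24 hours ago.
Total = 4.22·(1/2)^(48/23.4) + 4.22·(1/2)^(24/23.4)
      = 1.0182 + 2.0728 ≈ 3.091 g.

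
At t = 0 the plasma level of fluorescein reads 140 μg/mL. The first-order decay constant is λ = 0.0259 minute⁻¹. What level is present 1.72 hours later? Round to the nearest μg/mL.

t½ = ln 2 / λ = 0.69315 / 0.0259 ≈ 26.762 minutes.
Convert the elapsed time: 1.72 hours = 103.2 minutes.
Number of half-lives: n = 103.2/26.762 ≈ 3.8562.
Remaining = 140 × (1/2)^3.8562 = 140 × 0.069053 ≈ 9.6674 μg/mL.

10 μg/mL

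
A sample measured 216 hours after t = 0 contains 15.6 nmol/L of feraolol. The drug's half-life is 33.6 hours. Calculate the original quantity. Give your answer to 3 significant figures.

1340 nmol/L

Number of half-lives elapsed: n = 216/33.6 ≈ 6.4286.
A₀ = A × 2^n = 15.6 × 2^6.4286 = 15.6 × 86.138 ≈ 1343.7 nmol/L.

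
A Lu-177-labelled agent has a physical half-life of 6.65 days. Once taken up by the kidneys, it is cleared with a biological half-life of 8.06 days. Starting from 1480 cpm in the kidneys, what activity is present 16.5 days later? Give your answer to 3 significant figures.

1/t_eff = 1/t_phys + 1/t_biol = 1/6.65 + 1/8.06 = 0.27445 per day.
t_eff = 6.65 × 8.06 / (6.65 + 8.06) ≈ 3.6437 days.
Remaining = 1480 × (1/2)^(16.5/3.6437) = 1480 × (1/2)^4.5283 ≈ 64.135 cpm.

64.1 cpm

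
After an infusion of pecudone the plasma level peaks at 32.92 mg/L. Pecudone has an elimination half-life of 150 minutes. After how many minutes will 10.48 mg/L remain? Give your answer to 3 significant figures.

Fraction remaining = 10.48/32.92 ≈ 0.31835.
n = log₂(32.92/10.48) = ln(3.1412)/ln 2 ≈ 1.6513 half-lives.
t = n × t½ = 1.6513 × 150 ≈ 247.7 minutes.

248 minutes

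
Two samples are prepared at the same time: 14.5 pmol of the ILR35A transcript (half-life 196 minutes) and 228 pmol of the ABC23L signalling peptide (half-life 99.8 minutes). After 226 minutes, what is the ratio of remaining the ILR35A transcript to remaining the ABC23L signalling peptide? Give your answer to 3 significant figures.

ILR35A transcript: 14.5 × (1/2)^(226/196) = 14.5 × (1/2)^1.1531 ≈ 6.5202 pmol.
ABC23L signalling peptide: 228 × (1/2)^(226/99.8) = 228 × (1/2)^2.2645 ≈ 47.451 pmol.
Ratio ≈ 6.5202 / 47.451 ≈ 0.13741.

0.137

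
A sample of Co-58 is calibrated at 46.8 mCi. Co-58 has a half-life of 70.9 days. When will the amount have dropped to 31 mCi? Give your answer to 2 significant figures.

Fraction remaining = 31/46.8 ≈ 0.66239.
n = log₂(46.8/31) = ln(1.5097)/ln 2 ≈ 0.59424 half-lives.
t = n × t½ = 0.59424 × 70.9 ≈ 42.132 days.

42 days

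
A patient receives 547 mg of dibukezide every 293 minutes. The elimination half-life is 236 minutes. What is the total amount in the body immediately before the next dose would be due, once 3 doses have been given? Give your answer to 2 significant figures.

370 mg

The 3 doses were given 879, 586, 293 minutes ago.
Total = 547·(1/2)^(879/236) + 547·(1/2)^(586/236) + 547·(1/2)^(293/236)
      = 41.379 + 97.84 + 231.34 ≈ 370.56 mg.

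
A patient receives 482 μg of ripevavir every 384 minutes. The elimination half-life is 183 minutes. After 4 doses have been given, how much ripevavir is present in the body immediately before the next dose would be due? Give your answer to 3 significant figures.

The 4 doses were given 1536, 1152, 768, 384 minutes ago.
Total = 482·(1/2)^(1536/183) + 482·(1/2)^(1152/183) + 482·(1/2)^(768/183) + 482·(1/2)^(384/183)
      = 1.4334 + 6.1382 + 26.285 + 112.56 ≈ 146.41 μg.

146 μg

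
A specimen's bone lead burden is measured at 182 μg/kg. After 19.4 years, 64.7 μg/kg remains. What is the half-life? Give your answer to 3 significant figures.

A/A₀ = 64.7/182 ≈ 0.35549.
n = log₂(2.813) ≈ 1.4921 half-lives elapsed in 19.4 years.
t½ = 19.4/1.4921 ≈ 13.002 years.

13.0 years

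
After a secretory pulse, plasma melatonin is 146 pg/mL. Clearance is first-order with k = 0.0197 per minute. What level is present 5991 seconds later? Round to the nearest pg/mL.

t½ = ln 2 / k = 0.69315 / 0.0197 ≈ 35.185 minutes.
Convert the elapsed time: 5991 seconds = 99.85 minutes.
Number of half-lives: n = 99.85/35.185 ≈ 2.8378.
Remaining = 146 × (1/2)^2.8378 = 146 × 0.13987 ≈ 20.421 pg/mL.

20 pg/mL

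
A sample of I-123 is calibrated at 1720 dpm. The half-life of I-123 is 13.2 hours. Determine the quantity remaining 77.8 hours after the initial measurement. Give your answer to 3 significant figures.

28.9 dpm

Number of half-lives: n = 77.8/13.2 ≈ 5.8939.
Remaining = 1720 × (1/2)^5.8939 = 1720 × 0.016817 ≈ 28.925 dpm.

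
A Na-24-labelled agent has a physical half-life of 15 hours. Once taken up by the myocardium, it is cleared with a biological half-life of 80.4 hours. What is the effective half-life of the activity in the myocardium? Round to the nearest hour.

13 hours

1/t_eff = 1/t_phys + 1/t_biol = 1/15 + 1/80.4 = 0.079104 per hour.
t_eff = 15 × 80.4 / (15 + 80.4) ≈ 12.642 hours.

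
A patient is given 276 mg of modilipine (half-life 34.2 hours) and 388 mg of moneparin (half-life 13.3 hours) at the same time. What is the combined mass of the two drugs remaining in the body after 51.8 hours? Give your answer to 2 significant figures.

modilipine: 276 × (1/2)^(51.8/34.2) = 276 × (1/2)^1.5146 ≈ 96.597 mg.
moneparin: 388 × (1/2)^(51.8/13.3) = 388 × (1/2)^3.8947 ≈ 26.085 mg.
Total = 96.597 + 26.085 ≈ 122.68 mg.

120 mg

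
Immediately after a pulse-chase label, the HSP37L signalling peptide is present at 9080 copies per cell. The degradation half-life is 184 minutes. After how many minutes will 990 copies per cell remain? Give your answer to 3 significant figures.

Fraction remaining = 990/9080 ≈ 0.10903.
n = log₂(9080/990) = ln(9.1717)/ln 2 ≈ 3.1972 half-lives.
t = n × t½ = 3.1972 × 184 ≈ 588.28 minutes.

588 minutes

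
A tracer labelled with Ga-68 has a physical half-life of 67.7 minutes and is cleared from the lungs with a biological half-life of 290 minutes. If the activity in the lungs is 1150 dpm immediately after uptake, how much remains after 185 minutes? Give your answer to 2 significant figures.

1/t_eff = 1/t_phys + 1/t_biol = 1/67.7 + 1/290 = 0.018219 per minute.
t_eff = 67.7 × 290 / (67.7 + 290) ≈ 54.887 minutes.
Remaining = 1150 × (1/2)^(185/54.887) = 1150 × (1/2)^3.3706 ≈ 111.19 dpm.

110 dpm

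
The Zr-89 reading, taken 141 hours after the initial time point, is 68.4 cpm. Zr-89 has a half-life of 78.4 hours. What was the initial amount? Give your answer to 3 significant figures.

238 cpm

Number of half-lives elapsed: n = 141/78.4 ≈ 1.7985.
A₀ = A × 2^n = 68.4 × 2^1.7985 = 68.4 × 3.4785 ≈ 237.93 cpm.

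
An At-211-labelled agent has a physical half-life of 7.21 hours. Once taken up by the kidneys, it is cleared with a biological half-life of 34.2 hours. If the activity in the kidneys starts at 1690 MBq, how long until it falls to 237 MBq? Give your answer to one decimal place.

1/t_eff = 1/t_phys + 1/t_biol = 1/7.21 + 1/34.2 = 0.16794 per hour.
t_eff = 7.21 × 34.2 / (7.21 + 34.2) ≈ 5.9546 hours.
n = log₂(1690/237) ≈ 2.8341; t = 2.8341 × 5.9546 ≈ 16.876 hours.

16.9 hours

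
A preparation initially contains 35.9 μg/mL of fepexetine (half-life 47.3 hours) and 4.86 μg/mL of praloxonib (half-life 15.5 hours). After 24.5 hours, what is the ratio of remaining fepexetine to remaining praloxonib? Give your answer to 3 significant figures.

fepexetine: 35.9 × (1/2)^(24.5/47.3) = 35.9 × (1/2)^0.51797 ≈ 25.071 μg/mL.
praloxonib: 4.86 × (1/2)^(24.5/15.5) = 4.86 × (1/2)^1.5806 ≈ 1.6249 μg/mL.
Ratio ≈ 25.071 / 1.6249 ≈ 15.43.

15.4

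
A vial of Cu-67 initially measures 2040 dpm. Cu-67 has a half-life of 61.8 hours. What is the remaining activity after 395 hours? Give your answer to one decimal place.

24.3 dpm

Number of half-lives: n = 395/61.8 ≈ 6.3916.
Remaining = 2040 × (1/2)^6.3916 = 2040 × 0.011911 ≈ 24.298 dpm.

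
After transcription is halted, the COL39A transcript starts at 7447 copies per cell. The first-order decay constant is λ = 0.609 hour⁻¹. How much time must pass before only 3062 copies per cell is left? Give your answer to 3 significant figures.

t½ = ln 2 / λ = 0.69315 / 0.609 ≈ 1.1382 hours.
Fraction remaining = 3062/7447 ≈ 0.41117.
n = log₂(7447/3062) = ln(2.4321)/ln 2 ≈ 1.2822 half-lives.
t = n × t½ = 1.2822 × 1.1382 ≈ 1.4593 hours.

1.46 hours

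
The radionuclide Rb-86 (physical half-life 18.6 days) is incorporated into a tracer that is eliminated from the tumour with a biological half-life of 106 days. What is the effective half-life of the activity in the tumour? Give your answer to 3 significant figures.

15.8 days

1/t_eff = 1/t_phys + 1/t_biol = 1/18.6 + 1/106 = 0.063197 per day.
t_eff = 18.6 × 106 / (18.6 + 106) ≈ 15.823 days.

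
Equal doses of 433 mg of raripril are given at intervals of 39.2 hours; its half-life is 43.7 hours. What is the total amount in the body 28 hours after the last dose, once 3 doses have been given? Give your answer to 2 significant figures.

510 mg

The 3 doses were given 106.4, 67.2, 28 hours ago.
Total = 433·(1/2)^(106.4/43.7) + 433·(1/2)^(67.2/43.7) + 433·(1/2)^(28/43.7)
      = 80.084 + 149.13 + 277.72 ≈ 506.94 mg.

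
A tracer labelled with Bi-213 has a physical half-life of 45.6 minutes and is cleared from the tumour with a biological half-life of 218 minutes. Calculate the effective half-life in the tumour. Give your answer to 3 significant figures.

1/t_eff = 1/t_phys + 1/t_biol = 1/45.6 + 1/218 = 0.026517 per minute.
t_eff = 45.6 × 218 / (45.6 + 218) ≈ 37.712 minutes.

37.7 minutes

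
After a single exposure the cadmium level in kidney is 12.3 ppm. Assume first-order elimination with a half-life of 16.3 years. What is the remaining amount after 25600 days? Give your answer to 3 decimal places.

Convert the elapsed time: 25600 days = 70.137 years.
Number of half-lives: n = 70.137/16.3 ≈ 4.3029.
Remaining = 12.3 × (1/2)^4.3029 = 12.3 × 0.050664 ≈ 0.62317 ppm.

0.623 ppm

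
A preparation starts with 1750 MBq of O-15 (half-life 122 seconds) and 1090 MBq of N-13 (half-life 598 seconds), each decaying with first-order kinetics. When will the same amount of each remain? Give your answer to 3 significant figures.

105 seconds

Set 1750·(1/2)^(t/122) = 1090·(1/2)^(t/598).
Taking log₂: log₂(1750/1090) = t·(1/122 − 1/598).
log₂(1.6055) = 0.68303; 1/122 − 1/598 = 0.0065245.
t = 0.68303 / 0.0065245 ≈ 104.69 seconds.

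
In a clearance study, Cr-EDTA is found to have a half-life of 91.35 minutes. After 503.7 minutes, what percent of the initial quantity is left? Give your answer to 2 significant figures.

2.2%

n = 503.7/91.35 ≈ 5.514 half-lives.
Fraction remaining = (1/2)^5.514 ≈ 0.021884, i.e. 2.1884%.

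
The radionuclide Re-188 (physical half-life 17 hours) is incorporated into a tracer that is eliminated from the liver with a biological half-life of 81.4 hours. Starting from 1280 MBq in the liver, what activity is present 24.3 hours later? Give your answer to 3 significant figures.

386 MBq

1/t_eff = 1/t_phys + 1/t_biol = 1/17 + 1/81.4 = 0.071109 per hour.
t_eff = 17 × 81.4 / (17 + 81.4) ≈ 14.063 hours.
Remaining = 1280 × (1/2)^(24.3/14.063) = 1280 × (1/2)^1.7279 ≈ 386.41 MBq.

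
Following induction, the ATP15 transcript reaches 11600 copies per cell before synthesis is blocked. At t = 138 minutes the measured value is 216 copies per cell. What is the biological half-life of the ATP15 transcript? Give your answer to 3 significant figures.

24.0 minutes

A/A₀ = 216/11600 ≈ 0.018621.
n = log₂(53.704) ≈ 5.7469 half-lives elapsed in 138 minutes.
t½ = 138/5.7469 ≈ 24.013 minutes.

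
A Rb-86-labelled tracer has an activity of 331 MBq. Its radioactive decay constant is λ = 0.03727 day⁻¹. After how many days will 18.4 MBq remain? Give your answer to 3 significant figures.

77.5 days

t½ = ln 2 / λ = 0.69315 / 0.03727 ≈ 18.598 days.
Fraction remaining = 18.4/331 ≈ 0.055589.
n = log₂(331/18.4) = ln(17.989)/ln 2 ≈ 4.1691 half-lives.
t = n × t½ = 4.1691 × 18.598 ≈ 77.536 days.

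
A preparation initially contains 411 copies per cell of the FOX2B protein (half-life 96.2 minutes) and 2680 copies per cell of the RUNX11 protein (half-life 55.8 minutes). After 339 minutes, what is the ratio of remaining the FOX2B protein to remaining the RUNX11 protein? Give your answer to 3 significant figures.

FOX2B protein: 411 × (1/2)^(339/96.2) = 411 × (1/2)^3.5239 ≈ 35.731 copies per cell.
RUNX11 protein: 2680 × (1/2)^(339/55.8) = 2680 × (1/2)^6.0753 ≈ 39.746 copies per cell.
Ratio ≈ 35.731 / 39.746 ≈ 0.89897.

0.899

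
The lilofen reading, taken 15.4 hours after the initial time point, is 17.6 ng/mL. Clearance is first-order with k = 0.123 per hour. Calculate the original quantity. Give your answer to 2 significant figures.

t½ = ln 2 / k = 0.69315 / 0.123 ≈ 5.6353 hours.
Number of half-lives elapsed: n = 15.4/5.6353 ≈ 2.7328.
A₀ = A × 2^n = 17.6 × 2^2.7328 = 17.6 × 6.6472 ≈ 116.99 ng/mL.

120 ng/mL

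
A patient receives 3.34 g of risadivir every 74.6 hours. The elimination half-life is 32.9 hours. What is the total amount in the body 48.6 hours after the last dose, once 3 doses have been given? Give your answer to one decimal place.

The 3 doses were given 197.8, 123.2, 48.6 hours ago.
Total = 3.34·(1/2)^(197.8/32.9) + 3.34·(1/2)^(123.2/32.9) + 3.34·(1/2)^(48.6/32.9)
      = 0.05175 + 0.24916 + 1.1997 ≈ 1.5006 g.

1.5 g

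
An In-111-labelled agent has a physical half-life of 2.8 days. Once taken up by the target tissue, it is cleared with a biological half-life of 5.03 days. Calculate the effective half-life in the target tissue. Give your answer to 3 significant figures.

1.80 days

1/t_eff = 1/t_phys + 1/t_biol = 1/2.8 + 1/5.03 = 0.55595 per day.
t_eff = 2.8 × 5.03 / (2.8 + 5.03) ≈ 1.7987 days.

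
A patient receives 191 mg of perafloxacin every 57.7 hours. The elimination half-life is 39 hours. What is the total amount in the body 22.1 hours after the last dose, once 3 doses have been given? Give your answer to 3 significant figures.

The 3 doses were given 137.5, 79.8, 22.1 hours ago.
Total = 191·(1/2)^(137.5/39) + 191·(1/2)^(79.8/39) + 191·(1/2)^(22.1/39)
      = 16.585 + 46.247 + 128.96 ≈ 191.79 mg.

192 mg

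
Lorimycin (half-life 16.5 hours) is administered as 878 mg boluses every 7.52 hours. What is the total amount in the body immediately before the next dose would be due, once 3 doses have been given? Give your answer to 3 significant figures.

The 3 doses were given 22.56, 15.04, 7.52 hours ago.
Total = 878·(1/2)^(22.56/16.5) + 878·(1/2)^(15.04/16.5) + 878·(1/2)^(7.52/16.5)
      = 340.33 + 466.77 + 640.17 ≈ 1447.3 mg.

1450 mg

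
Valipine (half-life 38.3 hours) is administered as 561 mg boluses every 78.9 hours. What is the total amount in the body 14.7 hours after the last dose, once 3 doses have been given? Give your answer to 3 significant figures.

558 mg

The 3 doses were given 172.5, 93.6, 14.7 hours ago.
Total = 561·(1/2)^(172.5/38.3) + 561·(1/2)^(93.6/38.3) + 561·(1/2)^(14.7/38.3)
      = 24.726 + 103.11 + 429.96 ≈ 557.79 mg.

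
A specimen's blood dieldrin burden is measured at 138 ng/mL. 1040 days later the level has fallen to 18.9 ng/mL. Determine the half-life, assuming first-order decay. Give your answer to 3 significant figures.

A/A₀ = 18.9/138 ≈ 0.13696.
n = log₂(7.3016) ≈ 2.8682 half-lives elapsed in 1040 days.
t½ = 1040/2.8682 ≈ 362.6 days.

363 days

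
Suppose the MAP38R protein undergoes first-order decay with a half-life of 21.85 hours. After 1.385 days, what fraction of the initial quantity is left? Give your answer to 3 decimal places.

1.385 days = 33.24 hours.
n = 33.24/21.85 ≈ 1.5213 half-lives.
Fraction remaining = (1/2)^1.5213 ≈ 0.34838.

0.348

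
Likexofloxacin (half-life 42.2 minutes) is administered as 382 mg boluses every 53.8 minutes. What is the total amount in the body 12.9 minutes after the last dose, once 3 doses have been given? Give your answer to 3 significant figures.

490 mg

The 3 doses were given 120.5, 66.7, 12.9 minutes ago.
Total = 382·(1/2)^(120.5/42.2) + 382·(1/2)^(66.7/42.2) + 382·(1/2)^(12.9/42.2)
      = 52.782 + 127.72 + 309.06 ≈ 489.56 mg.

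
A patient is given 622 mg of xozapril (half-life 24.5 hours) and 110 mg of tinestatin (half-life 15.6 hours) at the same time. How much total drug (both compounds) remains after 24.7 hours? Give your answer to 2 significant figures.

350 mg

xozapril: 622 × (1/2)^(24.7/24.5) = 622 × (1/2)^1.0082 ≈ 309.25 mg.
tinestatin: 110 × (1/2)^(24.7/15.6) = 110 × (1/2)^1.5833 ≈ 36.708 mg.
Total = 309.25 + 36.708 ≈ 345.95 mg.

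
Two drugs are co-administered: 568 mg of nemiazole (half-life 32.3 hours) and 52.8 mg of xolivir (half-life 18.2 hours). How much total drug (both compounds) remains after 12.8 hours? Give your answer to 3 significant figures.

464 mg

nemiazole: 568 × (1/2)^(12.8/32.3) = 568 × (1/2)^0.39628 ≈ 431.57 mg.
xolivir: 52.8 × (1/2)^(12.8/18.2) = 52.8 × (1/2)^0.7033 ≈ 32.428 mg.
Total = 431.57 + 32.428 ≈ 464 mg.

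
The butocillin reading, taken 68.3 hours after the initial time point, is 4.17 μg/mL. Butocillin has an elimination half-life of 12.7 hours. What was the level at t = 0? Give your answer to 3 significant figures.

Number of half-lives elapsed: n = 68.3/12.7 ≈ 5.378.
A₀ = A × 2^n = 4.17 × 2^5.378 = 4.17 × 41.584 ≈ 173.4 μg/mL.

173 μg/mL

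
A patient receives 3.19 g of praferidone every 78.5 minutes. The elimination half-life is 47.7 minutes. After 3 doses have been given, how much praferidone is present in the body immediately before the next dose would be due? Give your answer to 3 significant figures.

The 3 doses were given 235.5, 157, 78.5 minutes ago.
Total = 3.19·(1/2)^(235.5/47.7) + 3.19·(1/2)^(157/47.7) + 3.19·(1/2)^(78.5/47.7)
      = 0.10413 + 0.32582 + 1.0195 ≈ 1.4494 g.

1.45 g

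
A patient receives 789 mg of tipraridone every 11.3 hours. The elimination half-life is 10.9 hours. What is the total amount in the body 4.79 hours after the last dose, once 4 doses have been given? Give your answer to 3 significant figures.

1070 mg

The 4 doses were given 38.69, 27.39, 16.09, 4.79 hours ago.
Total = 789·(1/2)^(38.69/10.9) + 789·(1/2)^(27.39/10.9) + 789·(1/2)^(16.09/10.9) + 789·(1/2)^(4.79/10.9)
      = 67.384 + 138.24 + 283.6 + 581.82 ≈ 1071.1 mg.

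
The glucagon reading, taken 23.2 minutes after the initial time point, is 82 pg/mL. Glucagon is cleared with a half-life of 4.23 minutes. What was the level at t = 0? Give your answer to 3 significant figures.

Number of half-lives elapsed: n = 23.2/4.23 ≈ 5.4846.
A₀ = A × 2^n = 82 × 2^5.4846 = 82 × 44.775 ≈ 3671.6 pg/mL.

3670 pg/mL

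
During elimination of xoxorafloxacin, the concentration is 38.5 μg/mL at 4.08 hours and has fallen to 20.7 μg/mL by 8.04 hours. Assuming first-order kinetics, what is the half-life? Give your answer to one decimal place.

4.4 hours

Over Δt = 8.04 − 4.08 = 3.96 hours, the level fell by a factor of 38.5/20.7 ≈ 1.8599.
n = log₂(1.8599) ≈ 0.89523 half-lives, so t½ = 3.96/0.89523 ≈ 4.4235 hours.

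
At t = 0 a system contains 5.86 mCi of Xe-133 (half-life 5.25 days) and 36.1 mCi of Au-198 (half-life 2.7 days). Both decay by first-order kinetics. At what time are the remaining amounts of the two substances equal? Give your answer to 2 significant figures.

Set 5.86·(1/2)^(t/5.25) = 36.1·(1/2)^(t/2.7).
Taking log₂: log₂(5.86/36.1) = t·(1/5.25 − 1/2.7).
log₂(0.16233) = -2.623; 1/5.25 − 1/2.7 = -0.17989.
t = -2.623 / -0.17989 ≈ 14.581 days.

15 days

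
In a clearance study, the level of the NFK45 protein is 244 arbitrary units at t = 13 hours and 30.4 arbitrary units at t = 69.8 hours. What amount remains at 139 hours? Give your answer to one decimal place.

Over Δt = 69.8 − 13 = 56.8 hours, the level fell by a factor of 244/30.4 ≈ 8.0263.
n = log₂(8.0263) ≈ 3.0047 half-lives, so t½ = 56.8/3.0047 ≈ 18.903 hours.
From t = 69.8 to t = 139: 30.4 × (1/2)^((139−69.8)/18.903) ≈ 2.4038 arbitrary units.

2.4 arbitrary units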